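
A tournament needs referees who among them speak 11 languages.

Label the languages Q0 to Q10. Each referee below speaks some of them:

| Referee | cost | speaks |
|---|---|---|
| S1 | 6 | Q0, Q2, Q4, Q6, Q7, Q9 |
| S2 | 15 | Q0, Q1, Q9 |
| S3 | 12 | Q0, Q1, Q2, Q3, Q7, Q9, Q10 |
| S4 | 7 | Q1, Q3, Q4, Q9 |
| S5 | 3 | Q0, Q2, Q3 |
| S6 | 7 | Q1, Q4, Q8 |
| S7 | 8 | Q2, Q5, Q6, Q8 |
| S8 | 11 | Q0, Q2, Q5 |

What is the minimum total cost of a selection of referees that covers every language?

S1, S3, S7 together cover every language (S1 ∪ S3 ∪ S7 = {Q0, Q1, Q2, Q3, Q4, Q5, Q6, Q7, Q8, Q9, Q10}); total cost 6 + 12 + 8 = 26.
The greedy pick S1, S5, S6, S7, S3 costs 36; no covering selection beats 26.

26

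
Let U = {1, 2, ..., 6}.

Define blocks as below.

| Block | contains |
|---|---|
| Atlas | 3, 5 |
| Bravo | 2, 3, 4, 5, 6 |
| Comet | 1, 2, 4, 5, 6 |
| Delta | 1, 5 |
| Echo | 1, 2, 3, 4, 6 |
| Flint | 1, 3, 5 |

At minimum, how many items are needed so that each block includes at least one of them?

The 2 items {2, 5} hit every block.
No single item lies in every block, so at least 2 are needed and 2 is optimal.

2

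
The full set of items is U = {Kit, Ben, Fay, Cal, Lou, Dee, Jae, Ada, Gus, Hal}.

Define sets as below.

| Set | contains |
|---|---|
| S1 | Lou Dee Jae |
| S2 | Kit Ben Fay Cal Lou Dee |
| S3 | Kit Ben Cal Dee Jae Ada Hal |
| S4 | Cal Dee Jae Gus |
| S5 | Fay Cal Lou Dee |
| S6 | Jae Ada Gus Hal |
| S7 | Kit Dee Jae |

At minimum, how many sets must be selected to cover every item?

2

S2 and S6 cover everything between them: the union {Kit, Ben, Fay, Cal, Lou, Dee, Jae, Ada, Gus, Hal} is all of U.
No single set has all 10 items (the largest, S3, has 7), so 2 is optimal.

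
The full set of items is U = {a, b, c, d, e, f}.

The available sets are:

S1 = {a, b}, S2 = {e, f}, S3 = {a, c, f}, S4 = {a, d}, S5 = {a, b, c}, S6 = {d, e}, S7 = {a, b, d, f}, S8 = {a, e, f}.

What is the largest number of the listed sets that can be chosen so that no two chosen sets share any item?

S1, S2 are pairwise disjoint (S1={a,b}; S2={e,f}).
Every remaining set overlaps one of these, and no 3 of the listed sets are pairwise disjoint, so 2 is the maximum.

2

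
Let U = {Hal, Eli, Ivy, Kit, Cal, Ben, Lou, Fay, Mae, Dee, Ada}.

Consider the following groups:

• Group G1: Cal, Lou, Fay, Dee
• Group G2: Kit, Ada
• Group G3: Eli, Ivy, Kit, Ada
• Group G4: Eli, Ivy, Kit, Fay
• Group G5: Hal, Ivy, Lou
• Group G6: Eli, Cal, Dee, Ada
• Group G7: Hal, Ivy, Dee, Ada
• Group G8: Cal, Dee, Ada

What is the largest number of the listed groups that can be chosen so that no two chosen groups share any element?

G4, G8 are pairwise disjoint (G4={Eli,Ivy,Kit,Fay}; G8={Cal,Dee,Ada}).
Every remaining group overlaps one of these, and no 3 of the listed groups are pairwise disjoint, so 2 is the maximum.

2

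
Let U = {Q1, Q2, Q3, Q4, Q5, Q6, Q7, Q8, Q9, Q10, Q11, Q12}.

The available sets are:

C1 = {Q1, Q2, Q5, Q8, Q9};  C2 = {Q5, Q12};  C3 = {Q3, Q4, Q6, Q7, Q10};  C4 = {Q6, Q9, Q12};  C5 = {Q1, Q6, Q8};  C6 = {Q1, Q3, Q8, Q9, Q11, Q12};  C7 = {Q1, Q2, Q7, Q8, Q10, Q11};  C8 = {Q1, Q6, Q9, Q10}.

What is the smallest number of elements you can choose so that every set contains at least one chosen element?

3

H = {Q1, Q5, Q6} meets every set (each contains at least one member of H), and |H| = 3.
No choice of 2 elements meets every set, so 3 is the minimum.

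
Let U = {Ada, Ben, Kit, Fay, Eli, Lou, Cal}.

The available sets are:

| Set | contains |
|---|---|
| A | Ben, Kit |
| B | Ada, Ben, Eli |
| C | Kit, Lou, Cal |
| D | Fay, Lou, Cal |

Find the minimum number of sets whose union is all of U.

3

Take {B, C, D}. Their union is {Ada, Ben, Kit, Fay, Eli, Lou, Cal}, which is all 7 items.
Each set has at most 3 items, and 2·3 = 6 < 7 — so at least 3 sets are needed, and 3 is optimal.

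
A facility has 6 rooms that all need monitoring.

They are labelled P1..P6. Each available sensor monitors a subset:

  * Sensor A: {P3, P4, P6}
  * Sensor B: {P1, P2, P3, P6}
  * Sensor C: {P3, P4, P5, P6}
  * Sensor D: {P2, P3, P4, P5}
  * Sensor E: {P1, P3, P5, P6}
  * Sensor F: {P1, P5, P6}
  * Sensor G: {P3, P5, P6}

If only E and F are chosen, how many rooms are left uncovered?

2

Union of E, F = {P1, P3, P5, P6}.
Not covered: P2, P4 — 2 rooms.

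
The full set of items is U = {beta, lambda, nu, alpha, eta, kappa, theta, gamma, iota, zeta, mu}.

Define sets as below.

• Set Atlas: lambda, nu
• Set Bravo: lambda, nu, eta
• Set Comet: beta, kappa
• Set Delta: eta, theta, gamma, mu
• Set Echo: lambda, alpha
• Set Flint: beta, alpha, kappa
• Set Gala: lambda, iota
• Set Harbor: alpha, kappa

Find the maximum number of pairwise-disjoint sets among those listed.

3

Comet, Delta, Echo are pairwise disjoint (Comet={beta,kappa}; Delta={eta,theta,gamma,mu}; Echo={lambda,alpha}).
Every remaining set overlaps one of these, and no 4 of the listed sets are pairwise disjoint, so 3 is the maximum.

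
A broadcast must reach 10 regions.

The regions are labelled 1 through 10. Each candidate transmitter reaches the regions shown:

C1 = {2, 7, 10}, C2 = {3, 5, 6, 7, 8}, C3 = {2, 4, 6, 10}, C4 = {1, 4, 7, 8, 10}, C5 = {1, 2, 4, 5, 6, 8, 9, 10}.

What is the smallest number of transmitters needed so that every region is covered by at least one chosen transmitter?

C2 and C5 together: C2 ∪ C5 = {1, 2, 3, 4, 5, 6, 7, 8, 9, 10} — every region is covered.
No single transmitter has all 10 regions (the largest, C5, has 8), so 2 is optimal.

2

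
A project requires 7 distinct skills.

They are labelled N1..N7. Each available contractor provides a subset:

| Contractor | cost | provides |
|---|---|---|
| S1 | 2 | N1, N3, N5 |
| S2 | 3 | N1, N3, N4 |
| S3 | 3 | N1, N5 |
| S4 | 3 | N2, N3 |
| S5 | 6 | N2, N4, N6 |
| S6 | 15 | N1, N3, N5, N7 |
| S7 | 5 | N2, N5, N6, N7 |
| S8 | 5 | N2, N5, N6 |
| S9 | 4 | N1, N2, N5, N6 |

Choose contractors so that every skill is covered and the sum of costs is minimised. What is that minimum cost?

8

S2, S7 together cover every skill (S2 ∪ S7 = {N1, N2, N3, N4, N5, N6, N7}); total cost 3 + 5 = 8.
The greedy pick S1, S7, S2 costs 10; no covering selection beats 8.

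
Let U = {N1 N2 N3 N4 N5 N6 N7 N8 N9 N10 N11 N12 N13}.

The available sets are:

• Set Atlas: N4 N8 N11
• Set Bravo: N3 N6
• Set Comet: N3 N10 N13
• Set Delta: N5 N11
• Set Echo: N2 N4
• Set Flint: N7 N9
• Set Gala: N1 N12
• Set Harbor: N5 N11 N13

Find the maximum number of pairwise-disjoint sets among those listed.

5

Bravo, Echo, Flint, Gala, Harbor are pairwise disjoint (Bravo={N3,N6}; Echo={N2,N4}; Flint={N7,N9}; Gala={N1,N12}; Harbor={N5,N11,N13}).
Every remaining set overlaps one of these, and no 6 of the listed sets are pairwise disjoint, so 5 is the maximum.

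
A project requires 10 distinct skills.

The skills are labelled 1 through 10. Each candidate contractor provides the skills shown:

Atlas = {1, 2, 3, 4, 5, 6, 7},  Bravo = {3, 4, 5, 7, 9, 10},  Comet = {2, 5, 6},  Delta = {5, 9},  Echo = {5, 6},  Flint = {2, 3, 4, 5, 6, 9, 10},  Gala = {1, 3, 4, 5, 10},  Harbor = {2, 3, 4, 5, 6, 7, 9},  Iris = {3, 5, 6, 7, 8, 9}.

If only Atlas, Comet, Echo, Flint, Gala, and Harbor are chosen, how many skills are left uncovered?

1

Union of Atlas, Comet, Echo, Flint, Gala, Harbor = {1, 2, 3, 4, 5, 6, 7, 9, 10}.
Not covered: 8 — 1 skill.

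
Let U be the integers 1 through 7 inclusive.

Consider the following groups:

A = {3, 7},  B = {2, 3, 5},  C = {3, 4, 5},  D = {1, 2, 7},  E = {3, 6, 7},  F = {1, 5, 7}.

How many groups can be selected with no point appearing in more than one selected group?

C, D are pairwise disjoint (C={3,4,5}; D={1,2,7}).
Every remaining group overlaps one of these, and no 3 of the listed groups are pairwise disjoint, so 2 is the maximum.

2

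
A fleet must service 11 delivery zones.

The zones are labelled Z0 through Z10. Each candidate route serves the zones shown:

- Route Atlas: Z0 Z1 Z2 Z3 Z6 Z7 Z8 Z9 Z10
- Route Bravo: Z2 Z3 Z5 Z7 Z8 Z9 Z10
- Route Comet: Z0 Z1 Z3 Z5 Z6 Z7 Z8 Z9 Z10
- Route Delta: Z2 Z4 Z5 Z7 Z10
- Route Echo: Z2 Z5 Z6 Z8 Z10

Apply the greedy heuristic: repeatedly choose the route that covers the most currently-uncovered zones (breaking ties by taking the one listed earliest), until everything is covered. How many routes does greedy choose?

Greedy: pick Atlas (covers 9 new) → pick Delta (covers 2 new). Total picks: 2.

2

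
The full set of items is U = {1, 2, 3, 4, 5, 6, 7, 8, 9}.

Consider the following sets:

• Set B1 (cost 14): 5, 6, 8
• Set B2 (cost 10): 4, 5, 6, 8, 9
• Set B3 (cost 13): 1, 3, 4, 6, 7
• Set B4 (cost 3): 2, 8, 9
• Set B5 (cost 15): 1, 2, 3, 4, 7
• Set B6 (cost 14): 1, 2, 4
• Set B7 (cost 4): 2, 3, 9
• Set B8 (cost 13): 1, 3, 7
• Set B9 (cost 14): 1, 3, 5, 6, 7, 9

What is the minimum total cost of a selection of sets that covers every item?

B2, B5 together cover every item (B2 ∪ B5 = {1, 2, 3, 4, 5, 6, 7, 8, 9}); total cost 10 + 15 = 25.
The greedy pick B4, B3, B2 costs 26; no covering selection beats 25.

25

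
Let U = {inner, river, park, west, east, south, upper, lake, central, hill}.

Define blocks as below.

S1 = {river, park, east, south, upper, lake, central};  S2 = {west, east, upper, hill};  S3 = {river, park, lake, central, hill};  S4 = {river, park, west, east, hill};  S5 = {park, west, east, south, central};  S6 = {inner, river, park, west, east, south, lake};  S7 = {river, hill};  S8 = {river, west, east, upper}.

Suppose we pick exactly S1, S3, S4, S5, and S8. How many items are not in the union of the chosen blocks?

Union of S1, S3, S4, S5, S8 = {river, park, west, east, south, upper, lake, central, hill}.
Not covered: inner — 1 item.

1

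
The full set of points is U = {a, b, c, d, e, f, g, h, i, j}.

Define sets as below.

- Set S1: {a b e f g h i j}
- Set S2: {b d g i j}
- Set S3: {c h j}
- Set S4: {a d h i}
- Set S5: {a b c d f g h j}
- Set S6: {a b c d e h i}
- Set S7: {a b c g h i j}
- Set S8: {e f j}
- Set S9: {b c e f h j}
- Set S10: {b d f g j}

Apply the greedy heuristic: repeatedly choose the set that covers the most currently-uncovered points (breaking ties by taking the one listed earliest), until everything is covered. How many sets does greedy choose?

Greedy: pick S1 (covers 8 new) → pick S5 (covers 2 new). Total picks: 2.

2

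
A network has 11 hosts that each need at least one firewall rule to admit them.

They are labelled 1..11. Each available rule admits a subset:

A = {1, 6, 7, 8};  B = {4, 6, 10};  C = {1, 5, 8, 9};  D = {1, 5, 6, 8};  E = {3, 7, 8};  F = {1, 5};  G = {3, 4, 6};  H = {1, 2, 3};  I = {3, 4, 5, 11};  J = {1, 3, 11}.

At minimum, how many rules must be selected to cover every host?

Take {A, B, C, H, J}. Their union is {1, 2, 3, 4, 5, 6, 7, 8, 9, 10, 11}, which is all 11 hosts.
No 4 of the 10 rules cover everything (all 210 combinations miss at least one host), so 5 is optimal.

5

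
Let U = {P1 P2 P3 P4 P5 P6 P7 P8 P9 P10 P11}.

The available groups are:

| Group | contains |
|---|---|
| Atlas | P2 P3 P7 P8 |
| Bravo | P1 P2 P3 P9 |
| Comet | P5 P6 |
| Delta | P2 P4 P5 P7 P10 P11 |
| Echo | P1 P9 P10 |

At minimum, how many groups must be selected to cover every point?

4

Atlas and Bravo and Comet and Delta together: Atlas ∪ Bravo ∪ Comet ∪ Delta = {P1, P2, P3, P4, P5, P6, P7, P8, P9, P10, P11} — every point is covered.
No 3 of the 5 groups cover everything (all 10 combinations miss at least one point), so 4 is optimal.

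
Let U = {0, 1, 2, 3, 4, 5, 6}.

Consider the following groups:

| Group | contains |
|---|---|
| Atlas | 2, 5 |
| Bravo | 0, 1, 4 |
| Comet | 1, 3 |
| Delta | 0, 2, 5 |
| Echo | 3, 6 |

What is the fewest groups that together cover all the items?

Atlas, Bravo, and Echo cover everything between them: the union {0, 1, 2, 3, 4, 5, 6} is all of U.
Each group has at most 3 items, and 2·3 = 6 < 7 — so at least 3 groups are needed, and 3 is optimal.

3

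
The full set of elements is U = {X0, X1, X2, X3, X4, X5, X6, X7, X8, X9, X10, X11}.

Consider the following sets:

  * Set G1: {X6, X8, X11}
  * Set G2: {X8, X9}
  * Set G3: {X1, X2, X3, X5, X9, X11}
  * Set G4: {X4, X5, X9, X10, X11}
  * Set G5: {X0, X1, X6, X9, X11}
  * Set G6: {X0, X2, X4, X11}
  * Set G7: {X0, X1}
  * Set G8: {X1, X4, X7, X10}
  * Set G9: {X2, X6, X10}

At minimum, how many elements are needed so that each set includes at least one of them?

4

The 4 elements {X0, X2, X8, X10} hit every set.
No choice of 3 elements meets every set, so 4 is the minimum.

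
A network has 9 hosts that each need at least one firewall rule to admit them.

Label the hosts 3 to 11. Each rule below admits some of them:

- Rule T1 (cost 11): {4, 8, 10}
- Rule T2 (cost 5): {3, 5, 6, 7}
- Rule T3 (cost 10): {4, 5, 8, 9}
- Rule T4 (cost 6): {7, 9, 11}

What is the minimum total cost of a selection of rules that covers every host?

22

T1, T2, T4 together cover every host (T1 ∪ T2 ∪ T4 = {3, 4, 5, 6, 7, 8, 9, 10, 11}); total cost 11 + 5 + 6 = 22.
No covering selection has total cost below 22.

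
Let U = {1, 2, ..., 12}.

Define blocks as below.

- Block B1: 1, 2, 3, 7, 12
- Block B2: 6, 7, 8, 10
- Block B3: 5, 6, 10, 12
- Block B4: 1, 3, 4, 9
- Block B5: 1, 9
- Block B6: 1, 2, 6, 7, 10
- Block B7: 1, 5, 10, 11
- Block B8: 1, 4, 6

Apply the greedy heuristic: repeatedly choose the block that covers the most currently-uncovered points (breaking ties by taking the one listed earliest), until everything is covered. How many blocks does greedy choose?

4

Greedy: pick B1 (covers 5 new) → pick B2 (covers 3 new) → pick B4 (covers 2 new) → pick B7 (covers 2 new). Total picks: 4.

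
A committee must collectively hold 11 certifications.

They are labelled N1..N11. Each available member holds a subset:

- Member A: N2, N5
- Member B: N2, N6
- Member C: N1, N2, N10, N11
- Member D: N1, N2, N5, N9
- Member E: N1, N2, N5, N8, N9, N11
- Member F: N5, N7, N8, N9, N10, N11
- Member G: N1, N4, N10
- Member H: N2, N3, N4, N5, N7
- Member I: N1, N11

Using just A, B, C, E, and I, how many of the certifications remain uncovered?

3

Union of A, B, C, E, I = {N1, N2, N5, N6, N8, N9, N10, N11}.
Not covered: N3, N4, N7 — 3 certifications.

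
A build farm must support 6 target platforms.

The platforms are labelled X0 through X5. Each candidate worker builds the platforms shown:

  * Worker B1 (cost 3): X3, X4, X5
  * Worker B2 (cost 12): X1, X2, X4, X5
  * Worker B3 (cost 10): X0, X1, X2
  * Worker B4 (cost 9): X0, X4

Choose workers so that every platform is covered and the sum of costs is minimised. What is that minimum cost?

B1, B3 together cover every platform (B1 ∪ B3 = {X0, X1, X2, X3, X4, X5}); total cost 3 + 10 = 13.
No covering selection has total cost below 13.

13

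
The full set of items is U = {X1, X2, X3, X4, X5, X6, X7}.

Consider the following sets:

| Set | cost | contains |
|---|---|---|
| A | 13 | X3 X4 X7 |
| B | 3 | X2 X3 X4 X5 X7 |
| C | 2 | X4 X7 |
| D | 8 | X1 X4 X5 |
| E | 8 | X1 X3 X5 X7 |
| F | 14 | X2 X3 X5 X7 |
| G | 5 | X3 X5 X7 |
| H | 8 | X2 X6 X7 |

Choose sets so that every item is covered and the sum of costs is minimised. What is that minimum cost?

18

C, E, H together cover every item (C ∪ E ∪ H = {X1, X2, X3, X4, X5, X6, X7}); total cost 2 + 8 + 8 = 18.
The greedy pick B, D, H costs 19; no covering selection beats 18.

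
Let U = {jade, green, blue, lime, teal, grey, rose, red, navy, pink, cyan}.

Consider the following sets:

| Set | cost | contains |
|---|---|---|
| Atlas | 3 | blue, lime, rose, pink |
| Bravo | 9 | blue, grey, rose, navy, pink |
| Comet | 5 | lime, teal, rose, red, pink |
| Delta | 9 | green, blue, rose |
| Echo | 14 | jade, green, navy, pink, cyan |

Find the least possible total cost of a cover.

Bravo, Comet, Echo together cover every point (Bravo ∪ Comet ∪ Echo = {jade, green, blue, lime, teal, grey, rose, red, navy, pink, cyan}); total cost 9 + 5 + 14 = 28.
The greedy pick Atlas, Comet, Echo, Bravo costs 31; no covering selection beats 28.

28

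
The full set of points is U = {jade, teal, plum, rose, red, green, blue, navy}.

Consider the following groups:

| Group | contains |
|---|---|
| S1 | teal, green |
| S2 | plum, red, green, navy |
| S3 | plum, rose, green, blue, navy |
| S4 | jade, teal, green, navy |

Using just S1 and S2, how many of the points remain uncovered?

Union of S1, S2 = {teal, plum, red, green, navy}.
Not covered: jade, rose, blue — 3 points.

3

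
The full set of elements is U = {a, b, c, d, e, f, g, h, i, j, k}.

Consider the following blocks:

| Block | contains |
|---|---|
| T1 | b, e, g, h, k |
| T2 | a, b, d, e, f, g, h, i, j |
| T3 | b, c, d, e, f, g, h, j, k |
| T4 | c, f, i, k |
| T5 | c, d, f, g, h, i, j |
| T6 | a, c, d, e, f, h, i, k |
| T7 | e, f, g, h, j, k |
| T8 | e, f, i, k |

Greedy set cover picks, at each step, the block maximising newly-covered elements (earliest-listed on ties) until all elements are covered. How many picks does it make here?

Greedy: pick T2 (covers 9 new) → pick T3 (covers 2 new). Total picks: 2.

2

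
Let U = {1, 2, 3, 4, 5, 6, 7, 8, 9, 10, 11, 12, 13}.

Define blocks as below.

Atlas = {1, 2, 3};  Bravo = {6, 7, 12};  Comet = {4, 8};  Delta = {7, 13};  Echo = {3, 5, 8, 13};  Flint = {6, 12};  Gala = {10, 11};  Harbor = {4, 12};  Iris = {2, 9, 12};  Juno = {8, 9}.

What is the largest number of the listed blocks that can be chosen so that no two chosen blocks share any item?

Atlas, Delta, Flint, Gala, Juno are pairwise disjoint (Atlas={1,2,3}; Delta={7,13}; Flint={6,12}; Gala={10,11}; Juno={8,9}).
Every remaining block overlaps one of these, and no 6 of the listed blocks are pairwise disjoint, so 5 is the maximum.

5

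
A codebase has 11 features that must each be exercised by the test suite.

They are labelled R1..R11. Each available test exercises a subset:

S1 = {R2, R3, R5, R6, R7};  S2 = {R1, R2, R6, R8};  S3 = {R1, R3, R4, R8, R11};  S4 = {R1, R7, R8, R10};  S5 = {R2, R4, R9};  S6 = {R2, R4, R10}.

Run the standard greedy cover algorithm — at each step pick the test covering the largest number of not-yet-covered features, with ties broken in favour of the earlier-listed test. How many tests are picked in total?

Greedy: pick S1 (covers 5 new) → pick S3 (covers 4 new) → pick S4 (covers 1 new) → pick S5 (covers 1 new). Total picks: 4.

4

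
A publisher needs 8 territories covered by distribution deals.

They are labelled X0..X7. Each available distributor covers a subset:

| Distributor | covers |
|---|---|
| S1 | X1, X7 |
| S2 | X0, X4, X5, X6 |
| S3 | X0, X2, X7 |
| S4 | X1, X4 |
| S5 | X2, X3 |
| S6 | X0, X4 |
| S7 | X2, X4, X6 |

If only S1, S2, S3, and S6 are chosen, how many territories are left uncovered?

Union of S1, S2, S3, S6 = {X0, X1, X2, X4, X5, X6, X7}.
Not covered: X3 — 1 territory.

1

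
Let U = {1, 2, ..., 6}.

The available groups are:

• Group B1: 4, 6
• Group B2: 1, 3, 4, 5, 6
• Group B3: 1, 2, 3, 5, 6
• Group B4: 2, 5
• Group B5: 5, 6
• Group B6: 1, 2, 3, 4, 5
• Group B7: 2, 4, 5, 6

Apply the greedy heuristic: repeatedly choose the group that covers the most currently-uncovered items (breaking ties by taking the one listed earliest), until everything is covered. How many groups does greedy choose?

2

Greedy: pick B2 (covers 5 new) → pick B3 (covers 1 new). Total picks: 2.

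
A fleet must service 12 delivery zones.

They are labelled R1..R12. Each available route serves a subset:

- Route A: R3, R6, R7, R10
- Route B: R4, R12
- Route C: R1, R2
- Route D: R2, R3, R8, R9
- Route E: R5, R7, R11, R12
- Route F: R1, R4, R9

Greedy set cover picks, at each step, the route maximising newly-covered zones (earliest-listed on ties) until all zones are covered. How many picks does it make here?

Greedy: pick A (covers 4 new) → pick D (covers 3 new) → pick E (covers 3 new) → pick F (covers 2 new). Total picks: 4.

4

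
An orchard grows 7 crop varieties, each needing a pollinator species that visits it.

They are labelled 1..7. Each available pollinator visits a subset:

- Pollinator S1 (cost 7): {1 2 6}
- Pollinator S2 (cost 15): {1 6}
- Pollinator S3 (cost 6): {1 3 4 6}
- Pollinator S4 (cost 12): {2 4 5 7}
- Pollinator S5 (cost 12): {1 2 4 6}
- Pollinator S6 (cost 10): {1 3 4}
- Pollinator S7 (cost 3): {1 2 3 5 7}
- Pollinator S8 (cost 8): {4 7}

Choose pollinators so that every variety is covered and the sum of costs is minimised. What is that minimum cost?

9

S3, S7 together cover every variety (S3 ∪ S7 = {1, 2, 3, 4, 5, 6, 7}); total cost 6 + 3 = 9.
No covering selection has total cost below 9.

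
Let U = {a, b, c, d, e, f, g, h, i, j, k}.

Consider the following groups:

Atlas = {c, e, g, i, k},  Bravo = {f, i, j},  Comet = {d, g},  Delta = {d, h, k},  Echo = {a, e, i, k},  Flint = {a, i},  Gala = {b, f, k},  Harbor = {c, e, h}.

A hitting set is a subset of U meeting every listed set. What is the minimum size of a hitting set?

Take T = {c, d, f, i}. Each listed group contains at least one of these, so T is a hitting set of size 4.
The groups Comet, Flint, Gala, Harbor are pairwise disjoint, so any hitting set needs a separate item for each — at least 4. Hence 4 is optimal.

4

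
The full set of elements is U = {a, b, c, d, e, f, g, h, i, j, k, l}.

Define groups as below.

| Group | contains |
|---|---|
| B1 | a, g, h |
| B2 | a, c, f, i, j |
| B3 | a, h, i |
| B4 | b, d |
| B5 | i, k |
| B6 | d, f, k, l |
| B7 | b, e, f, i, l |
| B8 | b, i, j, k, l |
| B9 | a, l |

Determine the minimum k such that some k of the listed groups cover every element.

4

B1, B2, B6, and B7 cover everything between them: the union {a, b, c, d, e, f, g, h, i, j, k, l} is all of U.
Only B2 contains c, so B2 is forced; the remaining 7 elements need at least 3 more groups (each remaining group adds at most 3) — so at least 4 groups are needed, and 4 is optimal.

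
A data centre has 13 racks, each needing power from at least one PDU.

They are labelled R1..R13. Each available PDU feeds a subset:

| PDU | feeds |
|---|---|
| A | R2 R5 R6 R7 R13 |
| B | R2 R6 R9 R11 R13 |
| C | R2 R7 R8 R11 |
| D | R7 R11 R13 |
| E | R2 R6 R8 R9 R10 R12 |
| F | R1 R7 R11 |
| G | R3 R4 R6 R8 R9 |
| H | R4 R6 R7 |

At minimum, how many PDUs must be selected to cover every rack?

A and E and F and G together: A ∪ E ∪ F ∪ G = {R1, R2, R3, R4, R5, R6, R7, R8, R9, R10, R11, R12, R13} — every rack is covered.
Only E contains R10, so E is forced; the remaining 7 racks need at least 3 more PDUs (each remaining PDU adds at most 3) — so at least 4 PDUs are needed, and 4 is optimal.

4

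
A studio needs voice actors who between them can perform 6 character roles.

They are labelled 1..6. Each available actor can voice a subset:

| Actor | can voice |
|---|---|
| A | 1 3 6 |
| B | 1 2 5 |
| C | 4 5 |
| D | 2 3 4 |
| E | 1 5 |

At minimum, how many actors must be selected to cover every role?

3

A and C and D together: A ∪ C ∪ D = {1, 2, 3, 4, 5, 6} — every role is covered.
Only A contains 6, so A is forced; the remaining 3 roles need at least 2 more actors (each remaining actor adds at most 2) — so at least 3 actors are needed, and 3 is optimal.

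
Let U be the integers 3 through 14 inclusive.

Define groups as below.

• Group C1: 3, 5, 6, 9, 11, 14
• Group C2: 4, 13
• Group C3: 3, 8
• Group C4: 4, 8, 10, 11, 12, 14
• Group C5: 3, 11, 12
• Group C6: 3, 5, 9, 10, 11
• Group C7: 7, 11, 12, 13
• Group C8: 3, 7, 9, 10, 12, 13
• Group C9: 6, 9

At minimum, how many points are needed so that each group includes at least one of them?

4

The 4 points {3, 4, 9, 13} hit every group.
No choice of 3 points meets every group, so 4 is the minimum.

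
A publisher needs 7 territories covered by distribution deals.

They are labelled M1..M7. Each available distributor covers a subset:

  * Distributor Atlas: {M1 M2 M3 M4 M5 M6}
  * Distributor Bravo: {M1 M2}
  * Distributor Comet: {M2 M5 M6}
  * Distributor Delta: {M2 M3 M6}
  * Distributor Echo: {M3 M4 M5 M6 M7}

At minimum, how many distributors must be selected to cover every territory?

Take {Bravo, Echo}. Their union is {M1, M2, M3, M4, M5, M6, M7}, which is all 7 territories.
No single distributor has all 7 territories (the largest, Atlas, has 6), so 2 is optimal.

2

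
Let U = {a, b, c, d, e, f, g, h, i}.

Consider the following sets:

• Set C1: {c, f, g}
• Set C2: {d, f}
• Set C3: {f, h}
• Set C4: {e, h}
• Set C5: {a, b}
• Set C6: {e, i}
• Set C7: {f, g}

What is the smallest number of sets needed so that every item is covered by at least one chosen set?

Take {C1, C2, C4, C5, C6}. Their union is {a, b, c, d, e, f, g, h, i}, which is all 9 items.
Only C2 contains d, so C2 is forced; the remaining 7 items need at least 4 more sets (each remaining set adds at most 2) — so at least 5 sets are needed, and 5 is optimal.

5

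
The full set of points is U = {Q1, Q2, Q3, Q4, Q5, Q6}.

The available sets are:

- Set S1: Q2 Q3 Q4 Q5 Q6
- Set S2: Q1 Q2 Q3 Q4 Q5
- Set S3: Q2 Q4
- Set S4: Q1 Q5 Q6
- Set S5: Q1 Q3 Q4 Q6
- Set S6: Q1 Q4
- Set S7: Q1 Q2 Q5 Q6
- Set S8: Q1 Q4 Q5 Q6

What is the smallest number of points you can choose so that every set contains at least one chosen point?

Take H = {Q1, Q2}. Each listed set contains at least one of these, so H is a hitting set of size 2.
The sets S3, S4 are pairwise disjoint, so any hitting set needs a separate point for each — at least 2. Hence 2 is optimal.

2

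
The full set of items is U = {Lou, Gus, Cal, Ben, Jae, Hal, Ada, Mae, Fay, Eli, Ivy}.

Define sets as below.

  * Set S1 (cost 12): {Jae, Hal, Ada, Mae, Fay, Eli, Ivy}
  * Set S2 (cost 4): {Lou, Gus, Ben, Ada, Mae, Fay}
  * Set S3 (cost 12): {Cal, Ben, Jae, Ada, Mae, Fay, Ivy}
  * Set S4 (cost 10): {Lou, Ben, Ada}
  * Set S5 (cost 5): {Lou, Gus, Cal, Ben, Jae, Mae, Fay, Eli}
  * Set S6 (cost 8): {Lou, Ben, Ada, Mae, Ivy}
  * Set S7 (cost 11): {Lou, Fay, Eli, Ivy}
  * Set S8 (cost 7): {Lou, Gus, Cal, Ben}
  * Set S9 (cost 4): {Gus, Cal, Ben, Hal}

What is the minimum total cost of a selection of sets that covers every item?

S5, S6, S9 together cover every item (S5 ∪ S6 ∪ S9 = {Lou, Gus, Cal, Ben, Jae, Hal, Ada, Mae, Fay, Eli, Ivy}); total cost 5 + 8 + 4 = 17.
No covering selection has total cost below 17.

17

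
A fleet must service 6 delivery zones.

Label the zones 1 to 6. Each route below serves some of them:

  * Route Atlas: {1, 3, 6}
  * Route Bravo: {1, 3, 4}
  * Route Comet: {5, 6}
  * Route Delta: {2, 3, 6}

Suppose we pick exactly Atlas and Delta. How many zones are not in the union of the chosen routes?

2

Union of Atlas, Delta = {1, 2, 3, 6}.
Not covered: 4, 5 — 2 zones.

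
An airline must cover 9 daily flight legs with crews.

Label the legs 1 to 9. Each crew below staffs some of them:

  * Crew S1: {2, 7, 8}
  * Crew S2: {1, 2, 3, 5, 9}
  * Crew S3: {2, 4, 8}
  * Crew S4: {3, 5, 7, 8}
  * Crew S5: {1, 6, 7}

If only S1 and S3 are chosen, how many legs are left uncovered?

5

Union of S1, S3 = {2, 4, 7, 8}.
Not covered: 1, 3, 5, 6, 9 — 5 legs.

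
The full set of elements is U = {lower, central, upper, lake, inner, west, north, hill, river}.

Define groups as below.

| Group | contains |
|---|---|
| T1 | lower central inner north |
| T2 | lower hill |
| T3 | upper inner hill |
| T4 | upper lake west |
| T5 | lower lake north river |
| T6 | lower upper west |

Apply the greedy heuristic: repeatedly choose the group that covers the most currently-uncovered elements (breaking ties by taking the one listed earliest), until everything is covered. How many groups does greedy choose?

4

Greedy: pick T1 (covers 4 new) → pick T4 (covers 3 new) → pick T2 (covers 1 new) → pick T5 (covers 1 new). Total picks: 4.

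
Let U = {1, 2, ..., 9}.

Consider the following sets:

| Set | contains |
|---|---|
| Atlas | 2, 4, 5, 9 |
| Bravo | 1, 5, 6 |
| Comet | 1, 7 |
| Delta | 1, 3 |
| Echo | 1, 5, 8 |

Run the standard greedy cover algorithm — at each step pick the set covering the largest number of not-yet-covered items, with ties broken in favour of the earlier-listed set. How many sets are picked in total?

Greedy: pick Atlas (covers 4 new) → pick Bravo (covers 2 new) → pick Comet (covers 1 new) → pick Delta (covers 1 new) → pick Echo (covers 1 new). Total picks: 5.

5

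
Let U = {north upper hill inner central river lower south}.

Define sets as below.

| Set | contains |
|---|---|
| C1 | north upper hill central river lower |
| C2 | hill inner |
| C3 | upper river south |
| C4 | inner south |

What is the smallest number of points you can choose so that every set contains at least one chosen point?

2

H = {inner, river} meets every set (each contains at least one member of H), and |H| = 2.
The sets C2, C3 are pairwise disjoint, so any hitting set needs a separate point for each — at least 2. Hence 2 is optimal.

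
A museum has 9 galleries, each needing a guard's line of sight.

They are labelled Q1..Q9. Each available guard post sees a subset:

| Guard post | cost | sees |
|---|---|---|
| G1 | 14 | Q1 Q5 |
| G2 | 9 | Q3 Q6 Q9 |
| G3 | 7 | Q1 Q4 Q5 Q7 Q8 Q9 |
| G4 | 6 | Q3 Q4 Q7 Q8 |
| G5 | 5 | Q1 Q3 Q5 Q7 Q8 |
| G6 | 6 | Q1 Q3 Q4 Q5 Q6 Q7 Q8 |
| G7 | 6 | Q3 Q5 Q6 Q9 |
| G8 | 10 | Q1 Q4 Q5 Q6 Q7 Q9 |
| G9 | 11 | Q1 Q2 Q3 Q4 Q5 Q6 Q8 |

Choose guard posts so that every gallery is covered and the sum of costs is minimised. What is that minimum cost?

G3, G9 together cover every gallery (G3 ∪ G9 = {Q1, Q2, Q3, Q4, Q5, Q6, Q7, Q8, Q9}); total cost 7 + 11 = 18.
The greedy pick G6, G7, G9 costs 23; no covering selection beats 18.

18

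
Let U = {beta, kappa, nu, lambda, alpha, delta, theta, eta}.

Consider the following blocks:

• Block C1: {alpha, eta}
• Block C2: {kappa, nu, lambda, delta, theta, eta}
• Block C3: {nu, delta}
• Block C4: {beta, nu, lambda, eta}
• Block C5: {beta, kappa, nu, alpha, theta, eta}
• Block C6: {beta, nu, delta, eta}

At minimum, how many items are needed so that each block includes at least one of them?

Take H = {nu, eta}. Each listed block contains at least one of these, so H is a hitting set of size 2.
The blocks C1, C3 are pairwise disjoint, so any hitting set needs a separate item for each — at least 2. Hence 2 is optimal.

2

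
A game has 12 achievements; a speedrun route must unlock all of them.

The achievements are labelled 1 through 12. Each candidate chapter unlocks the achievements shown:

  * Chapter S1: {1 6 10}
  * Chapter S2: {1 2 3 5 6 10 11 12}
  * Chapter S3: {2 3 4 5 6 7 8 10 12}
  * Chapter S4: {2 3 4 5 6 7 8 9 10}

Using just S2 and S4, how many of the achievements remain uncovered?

0

Union of S2, S4 = {1, 2, 3, 4, 5, 6, 7, 8, 9, 10, 11, 12} — that's every achievement, so 0 are uncovered.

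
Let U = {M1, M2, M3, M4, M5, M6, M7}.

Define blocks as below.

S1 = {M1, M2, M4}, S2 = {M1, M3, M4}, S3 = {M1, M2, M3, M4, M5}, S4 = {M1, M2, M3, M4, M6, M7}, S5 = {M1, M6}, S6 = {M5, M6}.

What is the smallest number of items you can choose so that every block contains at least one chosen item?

Take H = {M1, M6}. Each listed block contains at least one of these, so H is a hitting set of size 2.
The blocks S1, S6 are pairwise disjoint, so any hitting set needs a separate item for each — at least 2. Hence 2 is optimal.

2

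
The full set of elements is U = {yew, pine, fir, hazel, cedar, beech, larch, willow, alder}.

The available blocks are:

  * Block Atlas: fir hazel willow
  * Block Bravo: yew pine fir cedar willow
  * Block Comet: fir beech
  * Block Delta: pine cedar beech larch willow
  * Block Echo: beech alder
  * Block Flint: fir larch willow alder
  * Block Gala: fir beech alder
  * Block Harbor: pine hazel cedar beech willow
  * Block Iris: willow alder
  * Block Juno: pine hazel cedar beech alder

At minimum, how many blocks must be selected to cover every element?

Bravo, Flint, and Juno cover everything between them: the union {yew, pine, fir, hazel, cedar, beech, larch, willow, alder} is all of U.
Only Bravo contains yew, so Bravo is forced; the remaining 4 elements need at least 2 more blocks (each remaining block adds at most 3) — so at least 3 blocks are needed, and 3 is optimal.

3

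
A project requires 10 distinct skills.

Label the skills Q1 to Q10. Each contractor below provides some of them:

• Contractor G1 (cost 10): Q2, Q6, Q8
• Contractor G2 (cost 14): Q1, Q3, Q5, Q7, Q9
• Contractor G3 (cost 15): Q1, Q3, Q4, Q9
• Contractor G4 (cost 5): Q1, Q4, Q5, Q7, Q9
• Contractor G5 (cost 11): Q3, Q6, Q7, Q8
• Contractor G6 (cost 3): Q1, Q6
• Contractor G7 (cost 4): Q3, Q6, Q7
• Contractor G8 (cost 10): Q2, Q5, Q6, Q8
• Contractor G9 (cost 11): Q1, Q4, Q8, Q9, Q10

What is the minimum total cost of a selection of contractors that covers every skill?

G7, G8, G9 together cover every skill (G7 ∪ G8 ∪ G9 = {Q1, Q2, Q3, Q4, Q5, Q6, Q7, Q8, Q9, Q10}); total cost 4 + 10 + 11 = 25.
The greedy pick G4, G7, G1, G9 costs 30; no covering selection beats 25.

25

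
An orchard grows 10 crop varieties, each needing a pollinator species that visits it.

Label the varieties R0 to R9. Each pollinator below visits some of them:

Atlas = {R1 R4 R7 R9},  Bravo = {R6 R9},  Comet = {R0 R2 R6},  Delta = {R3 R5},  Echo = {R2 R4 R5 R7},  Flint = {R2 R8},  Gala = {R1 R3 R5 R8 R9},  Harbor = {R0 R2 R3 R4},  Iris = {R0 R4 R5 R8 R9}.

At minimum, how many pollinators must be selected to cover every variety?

3

Take {Atlas, Comet, Gala}. Their union is {R0, R1, R2, R3, R4, R5, R6, R7, R8, R9}, which is all 10 varieties.
No 2 of the 9 pollinators cover everything (all 36 combinations miss at least one variety), so 3 is optimal.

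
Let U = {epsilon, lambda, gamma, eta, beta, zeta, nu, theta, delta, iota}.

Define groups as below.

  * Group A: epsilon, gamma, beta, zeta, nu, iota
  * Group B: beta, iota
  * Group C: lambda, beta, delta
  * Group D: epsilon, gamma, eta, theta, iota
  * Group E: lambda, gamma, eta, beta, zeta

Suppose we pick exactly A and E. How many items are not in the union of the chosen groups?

2

Union of A, E = {epsilon, lambda, gamma, eta, beta, zeta, nu, iota}.
Not covered: theta, delta — 2 items.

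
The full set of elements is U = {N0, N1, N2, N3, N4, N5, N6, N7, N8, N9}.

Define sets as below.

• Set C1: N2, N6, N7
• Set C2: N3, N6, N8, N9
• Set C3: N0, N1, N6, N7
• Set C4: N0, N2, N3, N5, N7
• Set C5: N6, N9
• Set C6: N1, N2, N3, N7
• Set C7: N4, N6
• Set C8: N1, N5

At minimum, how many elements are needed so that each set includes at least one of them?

H = {N1, N6, N7} meets every set (each contains at least one member of H), and |H| = 3.
No choice of 2 elements meets every set, so 3 is the minimum.

3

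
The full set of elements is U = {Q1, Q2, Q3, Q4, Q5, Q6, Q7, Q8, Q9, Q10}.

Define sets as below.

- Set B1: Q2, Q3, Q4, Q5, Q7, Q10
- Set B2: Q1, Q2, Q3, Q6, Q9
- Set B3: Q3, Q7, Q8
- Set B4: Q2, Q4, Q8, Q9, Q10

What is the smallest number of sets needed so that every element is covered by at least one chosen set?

Take {B1, B2, B4}. Their union is {Q1, Q2, Q3, Q4, Q5, Q6, Q7, Q8, Q9, Q10}, which is all 10 elements.
Only B2 contains Q1, so B2 is forced; the remaining 5 elements need at least 2 more sets (each remaining set adds at most 4) — so at least 3 sets are needed, and 3 is optimal.

3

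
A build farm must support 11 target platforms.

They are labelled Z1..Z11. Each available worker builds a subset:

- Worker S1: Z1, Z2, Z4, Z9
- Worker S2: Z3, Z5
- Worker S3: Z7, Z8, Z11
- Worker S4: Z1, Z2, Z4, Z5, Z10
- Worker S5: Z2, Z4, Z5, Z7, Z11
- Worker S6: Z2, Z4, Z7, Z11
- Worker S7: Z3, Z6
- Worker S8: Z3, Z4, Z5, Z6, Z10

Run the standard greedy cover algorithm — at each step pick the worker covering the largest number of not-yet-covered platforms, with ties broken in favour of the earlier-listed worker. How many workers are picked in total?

Greedy: pick S4 (covers 5 new) → pick S3 (covers 3 new) → pick S7 (covers 2 new) → pick S1 (covers 1 new). Total picks: 4.
(The true minimum cover uses only 3 workers, so greedy is not optimal here.)

4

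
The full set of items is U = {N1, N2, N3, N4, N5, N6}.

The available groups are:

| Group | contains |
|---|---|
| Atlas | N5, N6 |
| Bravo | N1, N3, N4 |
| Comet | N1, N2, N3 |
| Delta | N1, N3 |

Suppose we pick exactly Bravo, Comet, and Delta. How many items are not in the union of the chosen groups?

Union of Bravo, Comet, Delta = {N1, N2, N3, N4}.
Not covered: N5, N6 — 2 items.

2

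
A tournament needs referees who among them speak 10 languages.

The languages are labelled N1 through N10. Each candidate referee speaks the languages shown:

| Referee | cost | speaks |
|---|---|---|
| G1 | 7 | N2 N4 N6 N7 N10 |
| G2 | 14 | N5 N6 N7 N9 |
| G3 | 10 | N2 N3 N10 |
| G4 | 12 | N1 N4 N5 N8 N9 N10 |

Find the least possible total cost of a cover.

G1, G3, G4 together cover every language (G1 ∪ G3 ∪ G4 = {N1, N2, N3, N4, N5, N6, N7, N8, N9, N10}); total cost 7 + 10 + 12 = 29.
No covering selection has total cost below 29.

29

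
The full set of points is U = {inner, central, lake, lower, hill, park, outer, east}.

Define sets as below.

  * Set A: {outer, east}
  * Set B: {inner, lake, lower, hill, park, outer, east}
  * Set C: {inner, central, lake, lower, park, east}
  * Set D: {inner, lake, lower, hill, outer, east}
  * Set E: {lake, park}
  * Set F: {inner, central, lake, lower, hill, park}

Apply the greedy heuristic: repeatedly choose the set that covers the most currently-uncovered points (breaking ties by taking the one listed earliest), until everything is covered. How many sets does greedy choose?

2

Greedy: pick B (covers 7 new) → pick C (covers 1 new). Total picks: 2.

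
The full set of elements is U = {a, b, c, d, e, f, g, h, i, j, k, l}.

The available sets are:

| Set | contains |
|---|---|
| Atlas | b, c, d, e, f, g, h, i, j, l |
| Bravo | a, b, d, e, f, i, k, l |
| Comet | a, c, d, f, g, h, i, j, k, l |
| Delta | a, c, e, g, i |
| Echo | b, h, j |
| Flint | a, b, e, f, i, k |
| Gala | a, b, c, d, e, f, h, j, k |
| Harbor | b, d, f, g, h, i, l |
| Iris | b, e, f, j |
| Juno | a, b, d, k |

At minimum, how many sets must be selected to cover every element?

2

Bravo and Comet cover everything between them: the union {a, b, c, d, e, f, g, h, i, j, k, l} is all of U.
No single set has all 12 elements (the largest, Atlas, has 10), so 2 is optimal.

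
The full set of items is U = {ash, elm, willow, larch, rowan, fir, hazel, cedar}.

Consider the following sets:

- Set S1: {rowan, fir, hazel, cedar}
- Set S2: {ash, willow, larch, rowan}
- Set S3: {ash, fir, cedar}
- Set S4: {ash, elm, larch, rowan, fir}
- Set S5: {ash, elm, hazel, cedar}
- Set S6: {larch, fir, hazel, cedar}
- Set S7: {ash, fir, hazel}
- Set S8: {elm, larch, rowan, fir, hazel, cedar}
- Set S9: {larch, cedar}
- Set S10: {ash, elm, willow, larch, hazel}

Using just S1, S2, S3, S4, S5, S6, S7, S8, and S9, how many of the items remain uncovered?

Union of S1, S2, S3, S4, S5, S6, S7, S8, S9 = {ash, elm, willow, larch, rowan, fir, hazel, cedar} — that's every item, so 0 are uncovered.

0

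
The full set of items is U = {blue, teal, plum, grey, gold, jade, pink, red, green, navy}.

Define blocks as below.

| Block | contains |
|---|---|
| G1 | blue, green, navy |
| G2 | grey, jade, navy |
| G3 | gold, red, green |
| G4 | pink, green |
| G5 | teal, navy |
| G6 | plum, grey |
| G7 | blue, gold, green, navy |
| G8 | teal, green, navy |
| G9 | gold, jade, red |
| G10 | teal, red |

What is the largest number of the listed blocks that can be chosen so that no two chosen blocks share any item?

G4, G5, G6, G9 are pairwise disjoint (G4={pink,green}; G5={teal,navy}; G6={plum,grey}; G9={gold,jade,red}).
Every remaining block overlaps one of these, and no 5 of the listed blocks are pairwise disjoint, so 4 is the maximum.

4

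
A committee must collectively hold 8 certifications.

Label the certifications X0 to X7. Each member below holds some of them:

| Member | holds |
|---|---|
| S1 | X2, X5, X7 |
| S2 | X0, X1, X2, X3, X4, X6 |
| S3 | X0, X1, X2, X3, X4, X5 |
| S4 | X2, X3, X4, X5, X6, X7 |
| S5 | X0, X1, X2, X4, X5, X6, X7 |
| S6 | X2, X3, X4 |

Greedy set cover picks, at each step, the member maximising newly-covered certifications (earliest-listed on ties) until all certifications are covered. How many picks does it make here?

Greedy: pick S5 (covers 7 new) → pick S2 (covers 1 new). Total picks: 2.

2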